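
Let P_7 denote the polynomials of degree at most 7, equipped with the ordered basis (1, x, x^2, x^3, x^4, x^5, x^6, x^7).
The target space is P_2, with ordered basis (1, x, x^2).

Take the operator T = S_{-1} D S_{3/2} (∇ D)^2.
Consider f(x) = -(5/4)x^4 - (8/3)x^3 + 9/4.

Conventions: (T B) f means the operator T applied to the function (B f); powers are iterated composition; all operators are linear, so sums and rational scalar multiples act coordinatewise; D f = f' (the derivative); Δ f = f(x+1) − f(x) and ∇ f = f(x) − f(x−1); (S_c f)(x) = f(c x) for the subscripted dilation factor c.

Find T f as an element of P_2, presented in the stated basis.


D f = -5x^3 - 8x^2
∇ D f = -15x^2 - x + 3
D (∇ D) f = -30x - 1
∇ D (∇ D) f = -30
S_{3/2} (∇ D)^2 f = -30
D S_{3/2} (∇ D)^2 f = 0
S_{-1} D S_{3/2} (∇ D)^2 f = 0

the image equals g(x) = 0


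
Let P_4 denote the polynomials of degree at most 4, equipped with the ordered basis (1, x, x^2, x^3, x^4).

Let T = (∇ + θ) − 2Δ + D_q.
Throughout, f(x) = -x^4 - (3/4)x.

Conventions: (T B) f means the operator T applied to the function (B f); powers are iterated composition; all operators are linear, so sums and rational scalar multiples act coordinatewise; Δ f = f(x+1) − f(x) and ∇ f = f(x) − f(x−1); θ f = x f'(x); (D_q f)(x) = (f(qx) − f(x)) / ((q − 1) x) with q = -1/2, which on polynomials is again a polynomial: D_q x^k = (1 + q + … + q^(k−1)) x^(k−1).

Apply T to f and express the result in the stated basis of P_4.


∇ f = -4x^3 + 6x^2 - 4x + 1/4
θ f = -4x^4 - (3/4)x
(∇ + θ) f = -4x^4 - 4x^3 + 6x^2 - (19/4)x + 1/4
Δ f = -4x^3 - 6x^2 - 4x - 7/4
(-2Δ) f = 8x^3 + 12x^2 + 8x + 7/2
D_q f = -(5/8)x^3 - 3/4
((∇ + θ) − 2Δ + D_q) f = -4x^4 + (27/8)x^3 + 18x^2 + (13/4)x + 3

g(x) = -4x^4 + (27/8)x^3 + 18x^2 + (13/4)x + 3


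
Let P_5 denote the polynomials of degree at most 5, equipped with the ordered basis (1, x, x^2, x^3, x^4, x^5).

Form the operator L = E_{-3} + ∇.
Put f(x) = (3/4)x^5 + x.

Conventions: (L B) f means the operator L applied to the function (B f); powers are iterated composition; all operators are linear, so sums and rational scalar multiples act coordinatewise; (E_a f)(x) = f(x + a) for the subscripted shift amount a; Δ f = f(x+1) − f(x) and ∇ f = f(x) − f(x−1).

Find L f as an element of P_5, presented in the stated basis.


E_{-3} f = (3/4)x^5 - (45/4)x^4 + (135/2)x^3 - (405/2)x^2 + (1219/4)x - 741/4
∇ f = (15/4)x^4 - (15/2)x^3 + (15/2)x^2 - (15/4)x + 7/4
(E_{-3} + ∇) f = (3/4)x^5 - (15/2)x^4 + 60x^3 - 195x^2 + 301x - 367/2

g(x) = (3/4)x^5 - (15/2)x^4 + 60x^3 - 195x^2 + 301x - 367/2


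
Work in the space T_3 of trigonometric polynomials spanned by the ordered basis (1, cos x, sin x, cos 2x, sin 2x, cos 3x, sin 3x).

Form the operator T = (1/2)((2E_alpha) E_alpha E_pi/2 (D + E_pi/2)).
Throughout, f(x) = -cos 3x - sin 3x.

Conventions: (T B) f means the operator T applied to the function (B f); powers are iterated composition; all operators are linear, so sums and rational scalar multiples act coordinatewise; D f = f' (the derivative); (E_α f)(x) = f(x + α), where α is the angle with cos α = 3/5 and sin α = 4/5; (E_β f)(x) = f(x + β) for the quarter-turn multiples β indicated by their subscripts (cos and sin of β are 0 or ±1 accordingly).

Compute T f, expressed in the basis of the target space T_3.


the result is g(x) = -(2914/15625)cos 3x - (44098/15625)sin 3x

D f = -3cos 3x + 3sin 3x
E_pi/2 f = cos 3x - sin 3x
(D + E_pi/2) f = -2cos 3x + 2sin 3x
E_pi/2 (D + E_pi/2) f = -2cos 3x - 2sin 3x
E_alpha E_pi/2 (D + E_pi/2) f = (146/125)cos 3x + (322/125)sin 3x
E_alpha (E_alpha E_pi/2 (D + E_pi/2)) f = -(2914/15625)cos 3x - (44098/15625)sin 3x
(2E_alpha) (E_alpha E_pi/2 (D + E_pi/2)) f = -(5828/15625)cos 3x - (88196/15625)sin 3x
((1/2)((2E_alpha) E_alpha E_pi/2 (D + E_pi/2))) f = -(2914/15625)cos 3x - (44098/15625)sin 3x


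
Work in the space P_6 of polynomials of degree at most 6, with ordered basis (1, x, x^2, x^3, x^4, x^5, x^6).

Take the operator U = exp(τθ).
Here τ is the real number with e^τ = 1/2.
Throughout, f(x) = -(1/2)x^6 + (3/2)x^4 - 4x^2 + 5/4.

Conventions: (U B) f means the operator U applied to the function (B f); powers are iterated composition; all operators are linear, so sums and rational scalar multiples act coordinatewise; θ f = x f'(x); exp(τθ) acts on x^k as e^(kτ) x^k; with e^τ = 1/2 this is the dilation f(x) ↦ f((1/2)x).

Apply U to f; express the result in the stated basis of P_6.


g(x) = -(1/128)x^6 + (3/32)x^4 - x^2 + 5/4

exp(τθ) x^k = e^(kτ) x^k; with e^τ = 1/2 this sends x^k to (1/2)^k x^k
x^2 ↦ 1/4 x^2
x^4 ↦ 1/16 x^4
x^6 ↦ 1/64 x^6
applying this coordinatewise to f: exp(τθ) f = -(1/128)x^6 + (3/32)x^4 - x^2 + 5/4


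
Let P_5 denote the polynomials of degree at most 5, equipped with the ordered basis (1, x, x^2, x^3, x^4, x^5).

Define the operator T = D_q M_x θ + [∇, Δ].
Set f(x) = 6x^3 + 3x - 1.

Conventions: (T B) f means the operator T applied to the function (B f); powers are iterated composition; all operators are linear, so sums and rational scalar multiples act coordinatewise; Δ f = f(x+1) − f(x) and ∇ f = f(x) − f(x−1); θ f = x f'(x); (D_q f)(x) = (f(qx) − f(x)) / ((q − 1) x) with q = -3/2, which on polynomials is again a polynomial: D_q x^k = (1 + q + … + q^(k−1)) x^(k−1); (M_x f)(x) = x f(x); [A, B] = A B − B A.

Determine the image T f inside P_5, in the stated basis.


θ f = 18x^3 + 3x
M_x θ f = 18x^4 + 3x^2
D_q (M_x θ) f = -(117/4)x^3 - (3/2)x
Δ f = 18x^2 + 18x + 9
∇ Δ f = 36x
∇ f = 18x^2 - 18x + 9
Δ ∇ f = 36x
[∇, Δ] f = 0
(D_q M_x θ + [∇, Δ]) f = -(117/4)x^3 - (3/2)x

the result is g(x) = -(117/4)x^3 - (3/2)x


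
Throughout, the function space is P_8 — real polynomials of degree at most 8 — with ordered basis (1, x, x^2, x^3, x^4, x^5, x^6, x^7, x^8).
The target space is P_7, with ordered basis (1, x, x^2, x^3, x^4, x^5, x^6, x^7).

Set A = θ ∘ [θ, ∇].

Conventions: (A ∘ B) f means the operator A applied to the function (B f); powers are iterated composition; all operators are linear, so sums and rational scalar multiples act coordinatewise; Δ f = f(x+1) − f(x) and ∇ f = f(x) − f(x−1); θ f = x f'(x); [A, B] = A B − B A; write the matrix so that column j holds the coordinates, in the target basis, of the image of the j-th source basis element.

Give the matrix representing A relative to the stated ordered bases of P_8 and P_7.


image of 1: 0
image of x: 0
image of x^2: -2x
image of x^3: -6x^2 + 6x
image of x^4: -12x^3 + 24x^2 - 12x
image of x^5: -20x^4 + 60x^3 - 60x^2 + 20x
image of x^6: -30x^5 + 120x^4 - 180x^3 + 120x^2 - 30x
image of x^7: -42x^6 + 210x^5 - 420x^4 + 420x^3 - 210x^2 + 42x
image of x^8: -56x^7 + 336x^6 - 840x^5 + 1120x^4 - 840x^3 + 336x^2 - 56x
each image's coordinates form column j of the matrix

the matrix is [[0, 0, 0, 0, 0, 0, 0, 0, 0]; [0, 0, -2, 6, -12, 20, -30, 42, -56]; [0, 0, 0, -6, 24, -60, 120, -210, 336]; [0, 0, 0, 0, -12, 60, -180, 420, -840]; [0, 0, 0, 0, 0, -20, 120, -420, 1120]; [0, 0, 0, 0, 0, 0, -30, 210, -840]; [0, 0, 0, 0, 0, 0, 0, -42, 336]; [0, 0, 0, 0, 0, 0, 0, 0, -56]] (rows listed top to bottom)


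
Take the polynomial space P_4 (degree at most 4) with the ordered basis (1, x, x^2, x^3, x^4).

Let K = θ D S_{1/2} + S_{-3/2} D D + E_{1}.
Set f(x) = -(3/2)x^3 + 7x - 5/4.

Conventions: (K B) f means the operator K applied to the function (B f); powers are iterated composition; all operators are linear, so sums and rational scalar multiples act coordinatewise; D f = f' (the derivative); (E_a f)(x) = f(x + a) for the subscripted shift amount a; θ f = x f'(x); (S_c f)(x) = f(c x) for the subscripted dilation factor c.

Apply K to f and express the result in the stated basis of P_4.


S_{1/2} f = -(3/16)x^3 + (7/2)x - 5/4
D S_{1/2} f = -(9/16)x^2 + 7/2
θ (D S_{1/2}) f = -(9/8)x^2
D f = -(9/2)x^2 + 7
D D f = -9x
S_{-3/2} D D f = (27/2)x
E_{1} f = -(3/2)x^3 - (9/2)x^2 + (5/2)x + 17/4
(θ D S_{1/2} + S_{-3/2} D D + E_{1}) f = -(3/2)x^3 - (45/8)x^2 + 16x + 17/4

the image equals g(x) = -(3/2)x^3 - (45/8)x^2 + 16x + 17/4


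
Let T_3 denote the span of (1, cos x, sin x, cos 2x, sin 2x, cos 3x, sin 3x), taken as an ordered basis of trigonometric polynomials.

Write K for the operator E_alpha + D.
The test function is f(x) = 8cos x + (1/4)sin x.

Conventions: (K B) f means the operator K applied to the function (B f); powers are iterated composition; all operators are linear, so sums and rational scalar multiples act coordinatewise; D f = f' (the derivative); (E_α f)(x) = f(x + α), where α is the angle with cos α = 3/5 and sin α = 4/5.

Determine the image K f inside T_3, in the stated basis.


the image equals g(x) = (21/4)cos x - (57/4)sin x

E_alpha f = 5cos x - (25/4)sin x
D f = (1/4)cos x - 8sin x
(E_alpha + D) f = (21/4)cos x - (57/4)sin x


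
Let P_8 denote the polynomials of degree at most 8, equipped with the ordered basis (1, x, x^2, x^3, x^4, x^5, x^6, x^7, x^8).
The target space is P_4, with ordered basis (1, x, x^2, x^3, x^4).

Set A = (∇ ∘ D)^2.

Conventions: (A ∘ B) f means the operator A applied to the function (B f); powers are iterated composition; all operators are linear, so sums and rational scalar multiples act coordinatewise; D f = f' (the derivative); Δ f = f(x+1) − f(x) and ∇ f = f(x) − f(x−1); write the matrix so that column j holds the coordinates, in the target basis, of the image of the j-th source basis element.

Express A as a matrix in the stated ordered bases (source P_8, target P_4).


image of 1: 0
image of x: 0
image of x^2: 0
image of x^3: 0
image of x^4: 24
image of x^5: 120x - 120
image of x^6: 360x^2 - 720x + 420
image of x^7: 840x^3 - 2520x^2 + 2940x - 1260
image of x^8: 1680x^4 - 6720x^3 + 11760x^2 - 10080x + 3472
each image's coordinates form column j of the matrix

the matrix is [[0, 0, 0, 0, 24, -120, 420, -1260, 3472]; [0, 0, 0, 0, 0, 120, -720, 2940, -10080]; [0, 0, 0, 0, 0, 0, 360, -2520, 11760]; [0, 0, 0, 0, 0, 0, 0, 840, -6720]; [0, 0, 0, 0, 0, 0, 0, 0, 1680]] (rows listed top to bottom)


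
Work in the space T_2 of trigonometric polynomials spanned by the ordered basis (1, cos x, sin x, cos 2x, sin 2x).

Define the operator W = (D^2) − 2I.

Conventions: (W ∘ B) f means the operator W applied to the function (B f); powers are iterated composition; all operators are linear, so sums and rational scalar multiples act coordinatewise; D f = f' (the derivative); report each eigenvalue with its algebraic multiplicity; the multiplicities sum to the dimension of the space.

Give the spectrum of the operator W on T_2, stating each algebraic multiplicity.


image of 1: -2
image of cos x: -3cos x
image of sin x: -3sin x
image of cos 2x: -6cos 2x
image of sin 2x: -6sin 2x
the matrix is diagonal; its diagonal is (-2, -3, -3, -6, -6)
for a triangular matrix the eigenvalues are the diagonal entries, with algebraic multiplicity their repetition count

λ = -6 (multiplicity 2), λ = -3 (multiplicity 2), λ = -2 (multiplicity 1)


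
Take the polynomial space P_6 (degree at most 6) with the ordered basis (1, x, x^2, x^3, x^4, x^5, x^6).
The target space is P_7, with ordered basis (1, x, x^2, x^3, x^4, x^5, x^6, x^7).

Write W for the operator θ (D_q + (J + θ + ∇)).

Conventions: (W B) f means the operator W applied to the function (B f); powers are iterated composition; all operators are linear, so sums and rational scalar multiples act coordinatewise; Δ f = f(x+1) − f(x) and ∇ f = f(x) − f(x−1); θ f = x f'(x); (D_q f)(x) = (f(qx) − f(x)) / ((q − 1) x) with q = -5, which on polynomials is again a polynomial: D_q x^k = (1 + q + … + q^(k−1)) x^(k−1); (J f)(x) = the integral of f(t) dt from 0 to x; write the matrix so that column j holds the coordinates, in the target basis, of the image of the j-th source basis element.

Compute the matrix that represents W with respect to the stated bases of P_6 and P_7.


the matrix is [[0, 0, 0, 0, 0, 0, 0]; [1, 1, -2, -3, 4, -5, 6]; [0, 1, 4, 48, -12, 20, -30]; [0, 0, 1, 9, -300, -30, 60]; [0, 0, 0, 1, 16, 2104, -60]; [0, 0, 0, 0, 1, 25, -12990]; [0, 0, 0, 0, 0, 1, 36]; [0, 0, 0, 0, 0, 0, 1]] (rows listed top to bottom)

image of 1: x
image of x: x^2 + x
image of x^2: x^3 + 4x^2 - 2x
image of x^3: x^4 + 9x^3 + 48x^2 - 3x
image of x^4: x^5 + 16x^4 - 300x^3 - 12x^2 + 4x
image of x^5: x^6 + 25x^5 + 2104x^4 - 30x^3 + 20x^2 - 5x
image of x^6: x^7 + 36x^6 - 12990x^5 - 60x^4 + 60x^3 - 30x^2 + 6x
each image's coordinates form column j of the matrix


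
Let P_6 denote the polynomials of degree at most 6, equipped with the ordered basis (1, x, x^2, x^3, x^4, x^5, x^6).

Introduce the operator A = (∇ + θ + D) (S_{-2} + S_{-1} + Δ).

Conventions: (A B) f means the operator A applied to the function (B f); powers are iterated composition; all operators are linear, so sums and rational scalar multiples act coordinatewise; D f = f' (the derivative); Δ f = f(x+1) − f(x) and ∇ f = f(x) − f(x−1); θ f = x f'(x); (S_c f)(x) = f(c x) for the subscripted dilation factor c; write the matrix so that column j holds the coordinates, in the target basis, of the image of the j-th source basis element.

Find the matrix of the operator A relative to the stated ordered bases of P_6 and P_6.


the matrix is [[0, -6, -1, -6, -11, -28, -57]; [0, -3, 22, 42, 84, 200, 426]; [0, 0, 10, -48, -66, -280, -855]; [0, 0, 0, -27, 148, 400, 1420]; [0, 0, 0, 0, 68, -310, -855]; [0, 0, 0, 0, 0, -165, 810]; [0, 0, 0, 0, 0, 0, 390]] (rows listed top to bottom)

image of 1: 0
image of x: -3x - 6
image of x^2: 10x^2 + 22x - 1
image of x^3: -27x^3 - 48x^2 + 42x - 6
image of x^4: 68x^4 + 148x^3 - 66x^2 + 84x - 11
image of x^5: -165x^5 - 310x^4 + 400x^3 - 280x^2 + 200x - 28
image of x^6: 390x^6 + 810x^5 - 855x^4 + 1420x^3 - 855x^2 + 426x - 57
each image's coordinates form column j of the matrix


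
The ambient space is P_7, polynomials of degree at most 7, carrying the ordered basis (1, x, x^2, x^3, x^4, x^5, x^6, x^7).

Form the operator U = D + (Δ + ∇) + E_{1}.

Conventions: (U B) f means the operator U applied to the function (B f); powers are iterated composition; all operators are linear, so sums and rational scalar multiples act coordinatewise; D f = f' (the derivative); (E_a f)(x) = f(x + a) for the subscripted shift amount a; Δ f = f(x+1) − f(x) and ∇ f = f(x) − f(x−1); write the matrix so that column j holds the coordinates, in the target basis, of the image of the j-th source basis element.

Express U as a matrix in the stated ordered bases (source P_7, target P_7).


the matrix is [[1, 4, 1, 3, 1, 3, 1, 3]; [0, 1, 8, 3, 12, 5, 18, 7]; [0, 0, 1, 12, 6, 30, 15, 63]; [0, 0, 0, 1, 16, 10, 60, 35]; [0, 0, 0, 0, 1, 20, 15, 105]; [0, 0, 0, 0, 0, 1, 24, 21]; [0, 0, 0, 0, 0, 0, 1, 28]; [0, 0, 0, 0, 0, 0, 0, 1]] (rows listed top to bottom)

image of 1: 1
image of x: x + 4
image of x^2: x^2 + 8x + 1
image of x^3: x^3 + 12x^2 + 3x + 3
image of x^4: x^4 + 16x^3 + 6x^2 + 12x + 1
image of x^5: x^5 + 20x^4 + 10x^3 + 30x^2 + 5x + 3
image of x^6: x^6 + 24x^5 + 15x^4 + 60x^3 + 15x^2 + 18x + 1
image of x^7: x^7 + 28x^6 + 21x^5 + 105x^4 + 35x^3 + 63x^2 + 7x + 3
each image's coordinates form column j of the matrix


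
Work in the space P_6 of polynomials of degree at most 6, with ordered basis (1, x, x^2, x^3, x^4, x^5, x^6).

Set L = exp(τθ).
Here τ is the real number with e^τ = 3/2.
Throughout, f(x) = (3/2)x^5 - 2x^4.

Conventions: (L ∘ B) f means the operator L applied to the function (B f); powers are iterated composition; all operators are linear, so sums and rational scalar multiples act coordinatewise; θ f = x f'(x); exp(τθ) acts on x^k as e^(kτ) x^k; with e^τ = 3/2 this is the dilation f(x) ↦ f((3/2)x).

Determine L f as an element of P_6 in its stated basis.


exp(τθ) x^k = e^(kτ) x^k; with e^τ = 3/2 this sends x^k to (3/2)^k x^k
x^4 ↦ 81/16 x^4
x^5 ↦ 243/32 x^5
applying this coordinatewise to f: exp(τθ) f = (729/64)x^5 - (81/8)x^4

the image equals g(x) = (729/64)x^5 - (81/8)x^4


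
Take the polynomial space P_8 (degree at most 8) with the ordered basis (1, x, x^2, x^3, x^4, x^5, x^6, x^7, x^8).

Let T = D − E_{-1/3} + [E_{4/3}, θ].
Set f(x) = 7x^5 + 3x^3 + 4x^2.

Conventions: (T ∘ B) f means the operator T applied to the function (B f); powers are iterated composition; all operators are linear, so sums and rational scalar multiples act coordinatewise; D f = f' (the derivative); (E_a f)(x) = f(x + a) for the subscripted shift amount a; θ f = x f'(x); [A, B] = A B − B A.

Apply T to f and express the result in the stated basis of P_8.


g(x) = -7x^5 + (280/3)x^4 + (2143/9)x^3 + (14050/27)x^2 + (13348/27)x + 4934/27

D f = 35x^4 + 9x^2 + 8x
E_{-1/3} f = 7x^5 - (35/3)x^4 + (97/9)x^3 - (43/27)x^2 - (100/81)x + 74/243
(-E_{-1/3}) f = -7x^5 + (35/3)x^4 - (97/9)x^3 + (43/27)x^2 + (100/81)x - 74/243
θ f = 35x^5 + 9x^3 + 8x^2
E_{4/3} θ f = 35x^5 + (700/3)x^4 + (5681/9)x^3 + (23588/27)x^2 + (50416/81)x + 44480/243
E_{4/3} f = 7x^5 + (140/3)x^4 + (1147/9)x^3 + (4912/27)x^2 + (11120/81)x + 10624/243
θ E_{4/3} f = 35x^5 + (560/3)x^4 + (1147/3)x^3 + (9824/27)x^2 + (11120/81)x
[E_{4/3}, θ] f = (140/3)x^4 + (2240/9)x^3 + (4588/9)x^2 + (39296/81)x + 44480/243
(D − E_{-1/3} + [E_{4/3}, θ]) f = -7x^5 + (280/3)x^4 + (2143/9)x^3 + (14050/27)x^2 + (13348/27)x + 4934/27


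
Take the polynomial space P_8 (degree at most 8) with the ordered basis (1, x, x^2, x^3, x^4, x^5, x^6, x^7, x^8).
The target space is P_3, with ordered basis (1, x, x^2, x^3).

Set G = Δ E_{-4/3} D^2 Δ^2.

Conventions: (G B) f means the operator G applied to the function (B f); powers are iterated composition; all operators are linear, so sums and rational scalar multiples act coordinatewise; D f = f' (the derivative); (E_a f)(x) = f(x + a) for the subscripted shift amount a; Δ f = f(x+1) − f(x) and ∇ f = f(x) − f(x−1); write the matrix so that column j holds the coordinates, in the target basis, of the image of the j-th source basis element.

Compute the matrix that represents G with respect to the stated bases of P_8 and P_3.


image of 1: 0
image of x: 0
image of x^2: 0
image of x^3: 0
image of x^4: 0
image of x^5: 120
image of x^6: 720x + 120
image of x^7: 2520x^2 + 840x + 700
image of x^8: 6720x^3 + 3360x^2 + 5600x + 7840/9
each image's coordinates form column j of the matrix

the matrix is [[0, 0, 0, 0, 0, 120, 120, 700, 7840/9]; [0, 0, 0, 0, 0, 0, 720, 840, 5600]; [0, 0, 0, 0, 0, 0, 0, 2520, 3360]; [0, 0, 0, 0, 0, 0, 0, 0, 6720]] (rows listed top to bottom)


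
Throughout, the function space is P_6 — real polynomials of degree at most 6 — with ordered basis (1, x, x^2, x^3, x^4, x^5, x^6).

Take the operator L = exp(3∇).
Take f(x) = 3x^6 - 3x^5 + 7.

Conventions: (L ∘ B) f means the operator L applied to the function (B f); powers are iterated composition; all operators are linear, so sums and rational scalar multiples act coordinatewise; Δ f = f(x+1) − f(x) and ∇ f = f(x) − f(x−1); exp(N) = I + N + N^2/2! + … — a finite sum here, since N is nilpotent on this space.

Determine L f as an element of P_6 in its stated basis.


g(x) = 3x^6 + 51x^5 + 225x^4 - 1035x^2 - 117x + 664

order-1 term: 54x^5 - 180x^4 + 270x^3 - 225x^2 + 99x - 18
order-2 term: 405x^4 - 1890x^3 + 3645x^2 - 3375x + 1242
order-3 term: 1620x^3 - 8100x^2 + 14580x - 9315
order-4 term: 3645x^2 - 15795x + 18225
order-5 term: 4374x - 11664
order-6 term: 2187
the series for exp(3∇) f terminates at order 6
exp(3∇) f = 3x^6 + 51x^5 + 225x^4 - 1035x^2 - 117x + 664


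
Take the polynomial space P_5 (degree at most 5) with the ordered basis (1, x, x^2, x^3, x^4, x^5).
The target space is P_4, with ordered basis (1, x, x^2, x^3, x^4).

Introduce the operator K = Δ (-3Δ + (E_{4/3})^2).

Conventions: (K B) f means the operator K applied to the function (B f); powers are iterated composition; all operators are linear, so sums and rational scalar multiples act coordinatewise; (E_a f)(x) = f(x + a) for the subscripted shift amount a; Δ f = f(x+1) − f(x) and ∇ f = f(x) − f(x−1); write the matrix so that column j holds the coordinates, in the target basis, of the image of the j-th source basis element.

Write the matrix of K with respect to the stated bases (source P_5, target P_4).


the matrix is [[0, 1, 1/3, 37/3, 2381/27, 35471/81]; [0, 0, 2, 1, 148/3, 11905/27]; [0, 0, 0, 3, 2, 370/3]; [0, 0, 0, 0, 4, 10/3]; [0, 0, 0, 0, 0, 5]] (rows listed top to bottom)

image of 1: 0
image of x: 1
image of x^2: 2x + 1/3
image of x^3: 3x^2 + x + 37/3
image of x^4: 4x^3 + 2x^2 + (148/3)x + 2381/27
image of x^5: 5x^4 + (10/3)x^3 + (370/3)x^2 + (11905/27)x + 35471/81
each image's coordinates form column j of the matrix


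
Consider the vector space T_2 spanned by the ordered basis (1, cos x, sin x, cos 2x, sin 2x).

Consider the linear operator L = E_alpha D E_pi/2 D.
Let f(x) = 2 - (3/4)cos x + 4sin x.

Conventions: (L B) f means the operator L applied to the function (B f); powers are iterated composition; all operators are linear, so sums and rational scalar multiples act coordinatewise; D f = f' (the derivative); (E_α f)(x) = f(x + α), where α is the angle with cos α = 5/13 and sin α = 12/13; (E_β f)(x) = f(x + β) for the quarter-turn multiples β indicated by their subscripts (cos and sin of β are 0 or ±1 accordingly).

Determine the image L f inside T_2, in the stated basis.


g(x) = -(29/13)cos x + (177/52)sin x

D f = 4cos x + (3/4)sin x
E_pi/2 D f = (3/4)cos x - 4sin x
D E_pi/2 D f = -4cos x - (3/4)sin x
E_alpha D E_pi/2 D f = -(29/13)cos x + (177/52)sin x


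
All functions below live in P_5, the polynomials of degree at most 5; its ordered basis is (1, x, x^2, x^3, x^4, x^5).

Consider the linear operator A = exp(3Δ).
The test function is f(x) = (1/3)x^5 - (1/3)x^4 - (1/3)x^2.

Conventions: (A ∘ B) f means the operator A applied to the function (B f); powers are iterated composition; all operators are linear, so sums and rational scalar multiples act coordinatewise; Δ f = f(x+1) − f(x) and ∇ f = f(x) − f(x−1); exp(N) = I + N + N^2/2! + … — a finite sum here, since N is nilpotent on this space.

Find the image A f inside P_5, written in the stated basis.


the result is g(x) = (1/3)x^5 + (14/3)x^4 + 36x^3 + (497/3)x^2 + 437x + 515

order-1 term: 5x^4 + 6x^3 + 4x^2 - x - 1
order-2 term: 30x^3 + 72x^2 + 69x + 21
order-3 term: 90x^2 + 234x + 171
order-4 term: 135x + 243
order-5 term: 81
the series for exp(3Δ) f terminates at order 5
exp(3Δ) f = (1/3)x^5 + (14/3)x^4 + 36x^3 + (497/3)x^2 + 437x + 515


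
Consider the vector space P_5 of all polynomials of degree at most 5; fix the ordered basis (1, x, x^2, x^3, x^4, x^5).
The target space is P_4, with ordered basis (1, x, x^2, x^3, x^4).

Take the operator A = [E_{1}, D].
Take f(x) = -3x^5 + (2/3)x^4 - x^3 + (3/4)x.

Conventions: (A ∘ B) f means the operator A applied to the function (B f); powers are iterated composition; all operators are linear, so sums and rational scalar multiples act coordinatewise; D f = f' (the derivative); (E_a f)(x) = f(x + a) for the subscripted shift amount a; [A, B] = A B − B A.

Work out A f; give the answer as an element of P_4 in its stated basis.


the image equals g(x) = 0

D f = -15x^4 + (8/3)x^3 - 3x^2 + 3/4
E_{1} D f = -15x^4 - (172/3)x^3 - 85x^2 - 58x - 175/12
E_{1} f = -3x^5 - (43/3)x^4 - (85/3)x^3 - 29x^2 - (175/12)x - 31/12
D E_{1} f = -15x^4 - (172/3)x^3 - 85x^2 - 58x - 175/12
[E_{1}, D] f = 0


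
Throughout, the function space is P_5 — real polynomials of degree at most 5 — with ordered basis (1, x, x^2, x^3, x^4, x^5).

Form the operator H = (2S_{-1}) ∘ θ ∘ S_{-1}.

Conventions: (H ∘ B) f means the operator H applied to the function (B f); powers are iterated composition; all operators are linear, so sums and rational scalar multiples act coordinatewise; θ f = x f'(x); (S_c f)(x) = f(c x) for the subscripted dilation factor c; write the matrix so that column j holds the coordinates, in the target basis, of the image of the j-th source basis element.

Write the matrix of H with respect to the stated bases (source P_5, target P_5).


image of 1: 0
image of x: 2x
image of x^2: 4x^2
image of x^3: 6x^3
image of x^4: 8x^4
image of x^5: 10x^5
each image's coordinates form column j of the matrix

the matrix is [[0, 0, 0, 0, 0, 0]; [0, 2, 0, 0, 0, 0]; [0, 0, 4, 0, 0, 0]; [0, 0, 0, 6, 0, 0]; [0, 0, 0, 0, 8, 0]; [0, 0, 0, 0, 0, 10]] (rows listed top to bottom)


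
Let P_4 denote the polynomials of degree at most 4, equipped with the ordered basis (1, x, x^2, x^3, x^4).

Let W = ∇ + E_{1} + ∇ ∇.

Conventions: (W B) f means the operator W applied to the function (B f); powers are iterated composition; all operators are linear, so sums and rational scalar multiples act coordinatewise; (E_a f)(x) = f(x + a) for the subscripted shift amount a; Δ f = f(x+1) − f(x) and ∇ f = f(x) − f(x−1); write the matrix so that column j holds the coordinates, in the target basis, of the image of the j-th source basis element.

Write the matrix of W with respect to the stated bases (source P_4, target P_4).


the matrix is [[1, 2, 2, -4, 14]; [0, 1, 4, 6, -16]; [0, 0, 1, 6, 12]; [0, 0, 0, 1, 8]; [0, 0, 0, 0, 1]] (rows listed top to bottom)

image of 1: 1
image of x: x + 2
image of x^2: x^2 + 4x + 2
image of x^3: x^3 + 6x^2 + 6x - 4
image of x^4: x^4 + 8x^3 + 12x^2 - 16x + 14
each image's coordinates form column j of the matrix


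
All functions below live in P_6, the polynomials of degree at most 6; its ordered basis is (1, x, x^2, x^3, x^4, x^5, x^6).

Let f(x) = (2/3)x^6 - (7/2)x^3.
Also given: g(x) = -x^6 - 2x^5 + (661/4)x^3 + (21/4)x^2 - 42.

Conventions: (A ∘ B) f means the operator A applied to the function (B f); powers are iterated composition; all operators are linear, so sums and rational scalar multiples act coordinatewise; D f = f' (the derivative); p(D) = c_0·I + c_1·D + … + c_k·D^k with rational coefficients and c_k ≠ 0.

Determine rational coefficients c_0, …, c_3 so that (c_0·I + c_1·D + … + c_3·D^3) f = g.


p(D) = -(3/2)·I − (1/2)·D + 2·D^3, i.e. c_0 = -3/2, c_1 = -1/2, c_2 = 0, c_3 = 2

D^0 f = (2/3)x^6 - (7/2)x^3
D^1 f = 4x^5 - (21/2)x^2
D^2 f = 20x^4 - 21x
D^3 f = 80x^3 - 21
matching coefficients of g against c_0 f + c_1 Df + … from the top degree down determines the c_i
solution: c_0 = -3/2, c_1 = -1/2, c_2 = 0, c_3 = 2


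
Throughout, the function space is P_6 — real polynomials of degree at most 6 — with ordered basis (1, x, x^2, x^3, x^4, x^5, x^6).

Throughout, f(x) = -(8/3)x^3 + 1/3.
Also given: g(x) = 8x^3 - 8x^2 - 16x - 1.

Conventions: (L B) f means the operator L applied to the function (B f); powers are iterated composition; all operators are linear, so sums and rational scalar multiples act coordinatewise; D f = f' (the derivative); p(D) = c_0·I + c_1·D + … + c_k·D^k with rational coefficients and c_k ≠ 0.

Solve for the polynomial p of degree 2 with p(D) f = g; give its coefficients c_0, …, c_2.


c_0 = -3, c_1 = 1, c_2 = 1

D^0 f = -(8/3)x^3 + 1/3
D^1 f = -8x^2
D^2 f = -16x
matching coefficients of g against c_0 f + c_1 Df + … from the top degree down determines the c_i
solution: c_0 = -3, c_1 = 1, c_2 = 1


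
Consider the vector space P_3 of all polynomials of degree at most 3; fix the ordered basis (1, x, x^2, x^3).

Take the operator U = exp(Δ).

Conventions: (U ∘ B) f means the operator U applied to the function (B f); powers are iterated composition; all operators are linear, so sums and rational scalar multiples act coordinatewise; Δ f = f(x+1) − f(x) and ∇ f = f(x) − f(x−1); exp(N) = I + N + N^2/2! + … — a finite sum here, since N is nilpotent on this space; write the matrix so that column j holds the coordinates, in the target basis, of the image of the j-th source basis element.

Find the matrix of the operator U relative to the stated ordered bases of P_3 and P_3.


the matrix is [[1, 1, 2, 5]; [0, 1, 2, 6]; [0, 0, 1, 3]; [0, 0, 0, 1]] (rows listed top to bottom)

image of 1: 1
image of x: x + 1
image of x^2: x^2 + 2x + 2
image of x^3: x^3 + 3x^2 + 6x + 5
each image's coordinates form column j of the matrix


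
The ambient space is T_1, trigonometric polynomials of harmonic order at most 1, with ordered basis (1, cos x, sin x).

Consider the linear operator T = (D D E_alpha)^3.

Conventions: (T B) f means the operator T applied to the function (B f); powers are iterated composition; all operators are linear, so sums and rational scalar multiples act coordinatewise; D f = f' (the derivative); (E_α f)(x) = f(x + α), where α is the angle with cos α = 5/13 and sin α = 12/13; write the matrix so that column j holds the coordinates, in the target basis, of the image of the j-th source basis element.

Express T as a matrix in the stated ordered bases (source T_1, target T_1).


image of 1: 0
image of cos x: (2035/2197)cos x - (828/2197)sin x
image of sin x: (828/2197)cos x + (2035/2197)sin x
each image's coordinates form column j of the matrix

the matrix is [[0, 0, 0]; [0, 2035/2197, 828/2197]; [0, -828/2197, 2035/2197]] (rows listed top to bottom)


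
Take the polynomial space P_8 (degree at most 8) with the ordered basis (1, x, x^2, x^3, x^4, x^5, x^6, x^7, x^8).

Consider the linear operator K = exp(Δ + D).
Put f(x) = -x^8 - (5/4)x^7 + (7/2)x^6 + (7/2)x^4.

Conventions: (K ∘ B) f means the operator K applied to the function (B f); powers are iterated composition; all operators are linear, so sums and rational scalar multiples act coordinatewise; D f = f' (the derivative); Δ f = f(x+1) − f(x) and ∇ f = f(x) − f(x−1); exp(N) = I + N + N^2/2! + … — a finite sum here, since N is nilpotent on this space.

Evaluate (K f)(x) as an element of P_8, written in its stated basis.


the result is g(x) = -x^8 - (69/4)x^7 - 154x^6 - (3717/4)x^5 - (16121/4)x^4 - 12565x^3 - (108199/4)x^2 - (145283/4)x - 46141/2

order-1 term: -16x^7 - (91/2)x^6 - (161/4)x^5 - (245/4)x^4 - (7/4)x^3 + (77/4)x^2 + (73/4)x + 19/4
order-2 term: -112x^6 - 441x^5 - (1645/2)x^4 - (4725/4)x^3 - (1799/2)x^2 - (1519/4)x - 109/2
order-3 term: -448x^5 - 2030x^4 - 4410x^3 - (12075/2)x^2 - (17745/4)x - 5621/4
order-4 term: -1120x^4 - 5180x^3 - 10780x^2 - 11935x - 10899/2
order-5 term: -1792x^3 - 7560x^2 - 12628x - 8190
order-6 term: -1792x^2 - 5936x - 5768
order-7 term: -1024x - 1952
order-8 term: -256
the series for exp(Δ + D) f terminates at order 8
exp(Δ + D) f = -x^8 - (69/4)x^7 - 154x^6 - (3717/4)x^5 - (16121/4)x^4 - 12565x^3 - (108199/4)x^2 - (145283/4)x - 46141/2


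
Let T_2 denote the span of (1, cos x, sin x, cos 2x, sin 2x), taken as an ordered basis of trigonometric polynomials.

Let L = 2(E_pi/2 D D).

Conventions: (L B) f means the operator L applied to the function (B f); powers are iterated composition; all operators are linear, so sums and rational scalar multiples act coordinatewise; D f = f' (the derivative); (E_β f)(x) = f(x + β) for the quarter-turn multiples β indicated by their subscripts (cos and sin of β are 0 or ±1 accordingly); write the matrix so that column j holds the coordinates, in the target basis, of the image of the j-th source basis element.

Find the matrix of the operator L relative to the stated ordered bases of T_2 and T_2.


the matrix is [[0, 0, 0, 0, 0]; [0, 0, -2, 0, 0]; [0, 2, 0, 0, 0]; [0, 0, 0, 8, 0]; [0, 0, 0, 0, 8]] (rows listed top to bottom)

image of 1: 0
image of cos x: 2sin x
image of sin x: -2cos x
image of cos 2x: 8cos 2x
image of sin 2x: 8sin 2x
each image's coordinates form column j of the matrix


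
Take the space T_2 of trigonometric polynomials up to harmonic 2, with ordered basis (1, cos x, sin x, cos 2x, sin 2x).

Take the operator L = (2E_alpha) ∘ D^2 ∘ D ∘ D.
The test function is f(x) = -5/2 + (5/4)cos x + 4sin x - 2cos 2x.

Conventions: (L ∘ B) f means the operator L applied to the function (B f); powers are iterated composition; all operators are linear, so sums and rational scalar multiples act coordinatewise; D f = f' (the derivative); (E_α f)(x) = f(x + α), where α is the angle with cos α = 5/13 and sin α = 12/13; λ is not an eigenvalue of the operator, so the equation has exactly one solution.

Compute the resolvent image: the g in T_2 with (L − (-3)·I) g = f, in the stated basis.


write g with unknown coordinates in the stated basis and equate coefficients in (L − (-3)·I) g = f
solving from the highest basis element down gives g = -5/6 - (139/916)cos x + (226/229)sin x + (6602/151729)cos 2x - (7680/151729)sin 2x
check: L g = (781/458)cos x + (238/229)sin x - (323264/151729)cos 2x + (23040/151729)sin 2x
so L g − (-3)·g = -5/2 + (5/4)cos x + 4sin x - 2cos 2x = f ✓

the result is g(x) = -5/6 - (139/916)cos x + (226/229)sin x + (6602/151729)cos 2x - (7680/151729)sin 2x


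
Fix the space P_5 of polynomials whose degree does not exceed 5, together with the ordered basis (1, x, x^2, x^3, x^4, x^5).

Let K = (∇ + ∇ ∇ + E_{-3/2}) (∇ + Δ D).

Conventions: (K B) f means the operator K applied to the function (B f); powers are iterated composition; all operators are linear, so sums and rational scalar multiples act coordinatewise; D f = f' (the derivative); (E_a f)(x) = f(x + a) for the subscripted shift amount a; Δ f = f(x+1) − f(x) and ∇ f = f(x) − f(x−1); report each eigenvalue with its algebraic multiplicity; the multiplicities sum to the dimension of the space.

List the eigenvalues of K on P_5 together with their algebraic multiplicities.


image of 1: 0
image of x: 1
image of x^2: 2x
image of x^3: 3x^2 + 49/4
image of x^4: 4x^3 + 49x - 19
image of x^5: 5x^4 + (245/2)x^2 - 95x + 2161/16
the matrix is upper triangular; its diagonal is (0, 0, 0, 0, 0, 0)
for a triangular matrix the eigenvalues are the diagonal entries, with algebraic multiplicity their repetition count

λ = 0 (multiplicity 6)


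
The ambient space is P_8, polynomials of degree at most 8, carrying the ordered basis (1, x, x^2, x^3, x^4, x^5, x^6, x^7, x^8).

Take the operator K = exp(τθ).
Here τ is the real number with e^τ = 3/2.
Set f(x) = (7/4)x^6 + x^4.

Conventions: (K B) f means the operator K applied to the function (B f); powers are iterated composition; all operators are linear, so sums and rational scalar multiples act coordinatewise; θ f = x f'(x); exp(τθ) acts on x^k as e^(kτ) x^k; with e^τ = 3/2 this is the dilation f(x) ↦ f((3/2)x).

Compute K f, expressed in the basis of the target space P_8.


exp(τθ) x^k = e^(kτ) x^k; with e^τ = 3/2 this sends x^k to (3/2)^k x^k
x^4 ↦ 81/16 x^4
x^6 ↦ 729/64 x^6
applying this coordinatewise to f: exp(τθ) f = (5103/256)x^6 + (81/16)x^4

g(x) = (5103/256)x^6 + (81/16)x^4


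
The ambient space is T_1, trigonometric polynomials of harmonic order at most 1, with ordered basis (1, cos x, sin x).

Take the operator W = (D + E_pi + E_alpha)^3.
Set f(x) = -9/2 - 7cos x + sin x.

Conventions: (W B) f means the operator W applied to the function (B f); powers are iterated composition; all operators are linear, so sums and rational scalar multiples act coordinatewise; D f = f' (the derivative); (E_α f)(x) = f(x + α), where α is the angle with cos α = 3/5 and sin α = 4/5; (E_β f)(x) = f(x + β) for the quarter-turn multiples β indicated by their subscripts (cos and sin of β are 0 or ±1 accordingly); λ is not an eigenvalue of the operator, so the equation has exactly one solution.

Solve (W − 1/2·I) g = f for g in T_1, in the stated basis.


the result is g(x) = -3/5 - (610/1191)cos x + (1270/1191)sin x

write g with unknown coordinates in the stated basis and equate coefficients in (W − 1/2·I) g = f
solving from the highest basis element down gives g = -3/5 - (610/1191)cos x + (1270/1191)sin x
check: W g = -24/5 - (8642/1191)cos x + (1826/1191)sin x
so W g − 1/2·g = -9/2 - 7cos x + sin x = f ✓


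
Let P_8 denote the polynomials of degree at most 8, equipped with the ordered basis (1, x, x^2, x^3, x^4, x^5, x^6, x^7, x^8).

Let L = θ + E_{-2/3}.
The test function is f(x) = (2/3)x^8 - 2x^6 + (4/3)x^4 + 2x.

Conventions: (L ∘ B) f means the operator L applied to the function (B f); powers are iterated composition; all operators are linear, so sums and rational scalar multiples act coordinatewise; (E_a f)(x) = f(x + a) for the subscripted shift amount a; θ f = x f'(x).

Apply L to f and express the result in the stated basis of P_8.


the result is g(x) = 6x^8 - (32/9)x^7 - (154/27)x^6 - (248/81)x^5 + (620/243)x^4 + (2464/729)x^3 - (1600/2187)x^2 + (24196/6561)x - 24004/19683

θ f = (16/3)x^8 - 12x^6 + (16/3)x^4 + 2x
E_{-2/3} f = (2/3)x^8 - (32/9)x^7 + (170/27)x^6 - (248/81)x^5 - (676/243)x^4 + (2464/729)x^3 - (1600/2187)x^2 + (11074/6561)x - 24004/19683
(θ + E_{-2/3}) f = 6x^8 - (32/9)x^7 - (154/27)x^6 - (248/81)x^5 + (620/243)x^4 + (2464/729)x^3 - (1600/2187)x^2 + (24196/6561)x - 24004/19683


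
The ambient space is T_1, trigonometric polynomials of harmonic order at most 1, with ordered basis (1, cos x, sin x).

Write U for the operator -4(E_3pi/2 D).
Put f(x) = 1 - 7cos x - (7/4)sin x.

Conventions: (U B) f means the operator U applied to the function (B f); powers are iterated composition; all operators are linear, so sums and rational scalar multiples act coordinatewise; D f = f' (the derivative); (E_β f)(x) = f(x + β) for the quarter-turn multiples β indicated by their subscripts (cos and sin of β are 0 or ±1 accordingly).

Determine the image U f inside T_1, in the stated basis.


g(x) = 28cos x + 7sin x

D f = -(7/4)cos x + 7sin x
E_3pi/2 D f = -7cos x - (7/4)sin x
(-4(E_3pi/2 D)) f = 28cos x + 7sin x


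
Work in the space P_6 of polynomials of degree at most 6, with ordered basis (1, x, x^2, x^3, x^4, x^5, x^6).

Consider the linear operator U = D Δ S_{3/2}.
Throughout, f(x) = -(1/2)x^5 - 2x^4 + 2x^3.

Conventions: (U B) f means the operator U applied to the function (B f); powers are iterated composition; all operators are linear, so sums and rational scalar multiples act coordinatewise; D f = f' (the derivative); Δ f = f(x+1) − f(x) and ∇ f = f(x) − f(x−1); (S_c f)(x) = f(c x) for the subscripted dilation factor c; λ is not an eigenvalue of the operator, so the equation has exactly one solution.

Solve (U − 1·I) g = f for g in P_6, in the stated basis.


write g with unknown coordinates in the stated basis and equate coefficients in (U − 1·I) g = f
solving from the highest basis element down gives g = (1/2)x^5 + 2x^4 + (1183/16)x^3 + (7533/32)x^2 + (108459/64)x + 239031/128
check: U g = (1215/16)x^3 + (7533/32)x^2 + (108459/64)x + 239031/128
so U g − 1·g = -(1/2)x^5 - 2x^4 + 2x^3 = f ✓

g(x) = (1/2)x^5 + 2x^4 + (1183/16)x^3 + (7533/32)x^2 + (108459/64)x + 239031/128


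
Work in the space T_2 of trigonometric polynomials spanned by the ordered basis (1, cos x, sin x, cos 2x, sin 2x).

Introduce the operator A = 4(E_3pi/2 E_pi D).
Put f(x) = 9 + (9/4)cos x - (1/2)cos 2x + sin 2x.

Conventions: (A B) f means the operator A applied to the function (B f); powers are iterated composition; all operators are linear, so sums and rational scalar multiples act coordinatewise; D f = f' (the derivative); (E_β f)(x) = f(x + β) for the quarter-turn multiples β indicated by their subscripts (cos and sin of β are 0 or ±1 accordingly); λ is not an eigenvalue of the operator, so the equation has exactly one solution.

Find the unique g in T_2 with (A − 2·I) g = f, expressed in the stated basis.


write g with unknown coordinates in the stated basis and equate coefficients in (A − 2·I) g = f
solving from the highest basis element down gives g = -9/2 - (3/8)cos x + (9/68)cos 2x + (1/34)sin 2x
check: A g = (3/2)cos x - (4/17)cos 2x + (18/17)sin 2x
so A g − 2·g = 9 + (9/4)cos x - (1/2)cos 2x + sin 2x = f ✓

g(x) = -9/2 - (3/8)cos x + (9/68)cos 2x + (1/34)sin 2x


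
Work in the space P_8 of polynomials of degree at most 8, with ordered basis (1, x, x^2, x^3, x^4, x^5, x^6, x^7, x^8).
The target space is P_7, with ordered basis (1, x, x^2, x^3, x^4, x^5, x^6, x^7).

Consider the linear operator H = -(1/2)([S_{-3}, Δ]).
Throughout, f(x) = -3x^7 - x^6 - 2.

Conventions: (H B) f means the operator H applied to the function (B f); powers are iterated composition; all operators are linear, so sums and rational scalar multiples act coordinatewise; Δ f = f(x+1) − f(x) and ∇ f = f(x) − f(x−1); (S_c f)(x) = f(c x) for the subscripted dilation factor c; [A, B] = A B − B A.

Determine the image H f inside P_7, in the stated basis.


the image equals g(x) = 30618x^6 + 58320x^5 + 114210x^4 + 105840x^3 + 63774x^2 + 20736x + 2918

Δ f = -21x^6 - 69x^5 - 120x^4 - 125x^3 - 78x^2 - 27x - 4
S_{-3} Δ f = -15309x^6 + 16767x^5 - 9720x^4 + 3375x^3 - 702x^2 + 81x - 4
S_{-3} f = 6561x^7 - 729x^6 - 2
Δ S_{-3} f = 45927x^6 + 133407x^5 + 218700x^4 + 215055x^3 + 126846x^2 + 41553x + 5832
[S_{-3}, Δ] f = -61236x^6 - 116640x^5 - 228420x^4 - 211680x^3 - 127548x^2 - 41472x - 5836
(-(1/2)([S_{-3}, Δ])) f = 30618x^6 + 58320x^5 + 114210x^4 + 105840x^3 + 63774x^2 + 20736x + 2918
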